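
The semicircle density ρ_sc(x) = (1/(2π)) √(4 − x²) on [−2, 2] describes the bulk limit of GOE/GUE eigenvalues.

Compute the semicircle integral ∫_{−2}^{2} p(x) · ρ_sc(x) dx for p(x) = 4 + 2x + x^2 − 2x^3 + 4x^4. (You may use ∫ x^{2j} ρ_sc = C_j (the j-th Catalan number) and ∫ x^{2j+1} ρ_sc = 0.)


Write p(x) = Σ a_i x^i, split into monomials and integrate each against ρ_sc separately.
Using ∫ x^{2j} ρ_sc = C_j = (1/(j+1)) C(2j, j) (Catalan numbers) and ∫ x^{2j+1} ρ_sc = 0 (odd monomials vanish by symmetry):
  i = 0 (even): a_0 · C_{0} = 4 · 1 = 4
  i = 1 (odd): ∫ x^1 ρ_sc = 0 (vanishes)
  i = 2 (even): a_2 · C_{1} = 1 · 1 = 1
  i = 3 (odd): ∫ x^3 ρ_sc = 0 (vanishes)
  i = 4 (even): a_4 · C_{2} = 4 · 2 = 8

Summing the contributions: ∫_{−2}^{2} p(x) ρ_sc(x) dx = 4 + 1 + 8 = 13.


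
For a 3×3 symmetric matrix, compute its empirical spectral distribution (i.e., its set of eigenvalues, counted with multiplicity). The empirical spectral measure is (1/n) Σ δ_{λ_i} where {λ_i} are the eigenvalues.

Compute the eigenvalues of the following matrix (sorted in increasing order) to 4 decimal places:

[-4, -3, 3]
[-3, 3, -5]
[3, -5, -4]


Since M is real symmetric, all three eigenvalues are real; they are the roots of det(λI − M) = λ³ − (tr M) λ² + s λ − det M, where s is the sum of the principal 2×2 minors.
tr M = -4 + 3 + (-4) = -5.
s = ((-4)·3 − (-3)²) + ((-4)·(-4) − 3²) + (3·(-4) − (-5)²) = -21 + 7 + (-37) = -51.
det M (expand along row 1) = (-4)·(-37) − (-3)·27 + 3·6 = 247.
Characteristic polynomial: λ³ + 5λ² − 51λ − 247 = 0.
Substitute λ = y + (tr M)/3 = y − 1.666667 to remove the quadratic term: y³ + p·y + q = 0 with p = s − (tr M)²/3 = -59.333333 and q = −2(tr M)³/27 + (tr M)·s/3 − det M = -152.740741.
Three real roots ⇒ use the trigonometric (Viète) form: r = 2√(−p/3) = 8.894443, φ = arccos(3q/(p·r)) = arccos(0.868278) = 0.519076 rad.
y_k = r·cos(φ/3 − 2πk/3) for k = 0, 1, 2 gives y = 8.761634, -3.054674, -5.706960.
λ_k = y_k − 1.666667 gives λ = 7.0950, -4.7213, -7.3736 (check: the sum is -5.0000 = tr M).

Eigenvalues sorted in increasing order: [-7.3736, -4.7213, 7.0950].


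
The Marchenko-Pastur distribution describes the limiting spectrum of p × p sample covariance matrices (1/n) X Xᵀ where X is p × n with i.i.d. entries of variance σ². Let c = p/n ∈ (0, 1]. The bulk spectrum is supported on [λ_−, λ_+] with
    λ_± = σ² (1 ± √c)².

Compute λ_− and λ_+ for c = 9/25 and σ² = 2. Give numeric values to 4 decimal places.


c = 9/25 = 0.360000; √c = 0.600000.
λ_− = σ² (1 − √c)² = 2 · (1 − 0.600000)² = 2 · (0.400000)² = 0.320000.
λ_+ = σ² (1 + √c)² = 2 · (1 + 0.600000)² = 2 · (1.600000)² = 5.120000.

Rounded to 4 decimal places: λ_− ≈ 0.3200, λ_+ ≈ 5.1200.


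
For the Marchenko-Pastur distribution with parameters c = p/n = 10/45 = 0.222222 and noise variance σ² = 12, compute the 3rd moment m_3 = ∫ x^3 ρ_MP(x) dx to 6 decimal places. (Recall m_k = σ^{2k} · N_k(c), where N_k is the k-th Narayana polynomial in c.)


E[X³] = σ⁶ (1 + 3c + c²) (third MP moment). With σ² = 12 (so σ⁶ = 1728) and c = 10/45 = 0.222222: E[X³] = 1728 · (1 + 3·0.222222 + (0.222222)²) = 1728 · 1.716049.

So E[X^3] = 2965.333333.


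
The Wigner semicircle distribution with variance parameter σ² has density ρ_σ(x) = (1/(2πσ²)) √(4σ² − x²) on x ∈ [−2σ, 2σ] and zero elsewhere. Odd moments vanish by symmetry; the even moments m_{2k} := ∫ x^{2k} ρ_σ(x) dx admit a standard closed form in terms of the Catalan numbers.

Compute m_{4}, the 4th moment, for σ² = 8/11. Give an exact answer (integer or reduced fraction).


By the scaled semicircle moment identity, m_{2k} = σ^{2k} · C_k with k = 2.
C_2 = (1/(k+1)) · C(2k, k) = (1/3) · C(4, 2) = (1/3) · 6 = 2.
σ^{2k} = (σ²)^k = (8/11)^2 = 64/121.

Therefore m_{4} = σ^{4} · C_2 = (64/121) · 2 = 128/121.


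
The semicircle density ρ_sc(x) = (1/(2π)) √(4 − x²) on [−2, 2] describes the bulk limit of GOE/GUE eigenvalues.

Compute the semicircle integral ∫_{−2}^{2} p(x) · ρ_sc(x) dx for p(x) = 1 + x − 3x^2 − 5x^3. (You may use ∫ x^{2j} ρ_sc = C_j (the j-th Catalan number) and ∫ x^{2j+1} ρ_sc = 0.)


Write p(x) = Σ a_i x^i, split into monomials and integrate each against ρ_sc separately.
Using ∫ x^{2j} ρ_sc = C_j = (1/(j+1)) C(2j, j) (Catalan numbers) and ∫ x^{2j+1} ρ_sc = 0 (odd monomials vanish by symmetry):
  i = 0 (even): a_0 · C_{0} = 1 · 1 = 1
  i = 1 (odd): ∫ x^1 ρ_sc = 0 (vanishes)
  i = 2 (even): a_2 · C_{1} = -3 · 1 = -3
  i = 3 (odd): ∫ x^3 ρ_sc = 0 (vanishes)

Summing the contributions: ∫_{−2}^{2} p(x) ρ_sc(x) dx = 1 + (-3) = -2.


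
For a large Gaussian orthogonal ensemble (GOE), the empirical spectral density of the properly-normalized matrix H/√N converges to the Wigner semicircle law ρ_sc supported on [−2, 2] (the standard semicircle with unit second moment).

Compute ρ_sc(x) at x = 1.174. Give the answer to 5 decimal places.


ρ_sc(x) = (1/(2π)) √(4 − x²). With x = 1.174:
  4 − x² = 4 − (1.174)² = 4 − 1.378276 = 2.621724.
  √(4 − x²) = 1.619174.
  1/(2π) = 0.159155.
  ρ_sc(1.174) = 0.159155 · 1.619174 = 0.257700.

Rounded to 5 decimal places: ρ_sc(1.174) ≈ 0.25770.


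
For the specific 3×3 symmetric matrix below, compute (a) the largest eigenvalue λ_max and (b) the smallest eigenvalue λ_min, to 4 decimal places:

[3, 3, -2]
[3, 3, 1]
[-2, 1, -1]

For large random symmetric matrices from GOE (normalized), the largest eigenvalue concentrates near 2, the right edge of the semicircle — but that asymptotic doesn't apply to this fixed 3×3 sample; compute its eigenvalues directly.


Since M is real symmetric, all three eigenvalues are real; they are the roots of det(λI − M) = λ³ − (tr M) λ² + s λ − det M, where s is the sum of the principal 2×2 minors.
tr M = 3 + 3 + (-1) = 5.
s = (3·3 − 3²) + (3·(-1) − (-2)²) + (3·(-1) − 1²) = 0 + (-7) + (-4) = -11.
det M (expand along row 1) = 3·(-4) − 3·(-1) + (-2)·9 = -27.
Characteristic polynomial: λ³ − 5λ² − 11λ + 27 = 0.
Substitute λ = y + (tr M)/3 = y + 1.666667 to remove the quadratic term: y³ + p·y + q = 0 with p = s − (tr M)²/3 = -19.333333 and q = −2(tr M)³/27 + (tr M)·s/3 − det M = -0.592593.
Three real roots ⇒ use the trigonometric (Viète) form: r = 2√(−p/3) = 5.077182, φ = arccos(3q/(p·r)) = arccos(0.018111) = 1.552684 rad.
y_k = r·cos(φ/3 − 2πk/3) for k = 0, 1, 2 gives y = 4.412215, -0.030653, -4.381562.
λ_k = y_k + 1.666667 gives λ = 6.0789, 1.6360, -2.7149 (check: the sum is 5.0000 = tr M).

Hence λ_max = 6.0789 and λ_min = -2.7149.


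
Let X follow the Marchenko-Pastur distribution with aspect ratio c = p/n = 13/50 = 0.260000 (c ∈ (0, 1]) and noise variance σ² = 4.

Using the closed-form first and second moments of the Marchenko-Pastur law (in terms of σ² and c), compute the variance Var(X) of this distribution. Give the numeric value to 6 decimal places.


Recall the MP moments m_1 = E[X] = σ² and m_2 = E[X²] = σ⁴ (1 + c).
m_1 = E[X] = σ² = 4, so m_1² = 16.
m_2 = E[X²] = σ⁴ (1 + c) = 16 · (1 + 0.260000) = 16 · 1.260000 = 20.160000.
(Note m_2 − m_1² simplifies to c · σ⁴ = 0.260000 · 16.)

Var(X) = m_2 − m_1² = 20.160000 − 16 = 4.160000.


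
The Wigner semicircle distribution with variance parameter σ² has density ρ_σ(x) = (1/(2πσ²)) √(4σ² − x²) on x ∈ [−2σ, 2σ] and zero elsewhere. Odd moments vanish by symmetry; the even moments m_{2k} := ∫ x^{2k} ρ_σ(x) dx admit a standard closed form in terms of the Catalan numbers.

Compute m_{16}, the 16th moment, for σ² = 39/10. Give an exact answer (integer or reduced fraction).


By the scaled semicircle moment identity, m_{2k} = σ^{2k} · C_k with k = 8.
C_8 = (1/(k+1)) · C(2k, k) = (1/9) · C(16, 8) = (1/9) · 12870 = 1430.
σ^{2k} = (σ²)^k = (39/10)^8 = 5352009260481/100000000.

Therefore m_{16} = σ^{16} · C_8 = (5352009260481/100000000) · 1430 = 765337324248783/10000000.


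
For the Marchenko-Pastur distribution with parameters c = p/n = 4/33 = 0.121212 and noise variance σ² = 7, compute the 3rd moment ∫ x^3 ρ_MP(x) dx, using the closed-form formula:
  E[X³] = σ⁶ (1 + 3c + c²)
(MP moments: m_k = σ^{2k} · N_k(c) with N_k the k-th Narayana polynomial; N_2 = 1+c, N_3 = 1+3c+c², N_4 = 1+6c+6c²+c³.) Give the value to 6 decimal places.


E[X³] = σ⁶ (1 + 3c + c²) (third MP moment). With σ² = 7 (so σ⁶ = 343) and c = 4/33 = 0.121212: E[X³] = 343 · (1 + 3·0.121212 + (0.121212)²) = 343 · 1.378329.

So E[X^3] = 472.766758.


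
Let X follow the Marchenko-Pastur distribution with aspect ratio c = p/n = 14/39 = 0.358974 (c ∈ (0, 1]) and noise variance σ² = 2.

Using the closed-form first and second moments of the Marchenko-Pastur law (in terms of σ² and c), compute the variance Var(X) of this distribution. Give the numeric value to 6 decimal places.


Recall the MP moments m_1 = E[X] = σ² and m_2 = E[X²] = σ⁴ (1 + c).
m_1 = E[X] = σ² = 2, so m_1² = 4.
m_2 = E[X²] = σ⁴ (1 + c) = 4 · (1 + 0.358974) = 4 · 1.358974 = 5.435897.
(Note m_2 − m_1² simplifies to c · σ⁴ = 0.358974 · 4.)

Var(X) = m_2 − m_1² = 5.435897 − 4 = 1.435897.


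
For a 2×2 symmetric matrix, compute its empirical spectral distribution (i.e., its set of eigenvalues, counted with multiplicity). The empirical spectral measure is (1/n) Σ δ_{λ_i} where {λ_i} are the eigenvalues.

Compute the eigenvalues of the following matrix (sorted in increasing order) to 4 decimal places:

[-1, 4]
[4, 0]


Since M is real symmetric, both eigenvalues are real; they are the roots of det(λI − M) = λ² − (tr M) λ + det M.
tr M = -1 + 0 = -1.
det M = (-1)·0 − 4² = 0 − 16 = -16.
Characteristic polynomial: λ² + λ − 16 = 0.
Discriminant Δ = (tr M)² − 4·det M = 1 − (-64) = 65; √Δ = 8.062258.
λ = (tr M ± √Δ)/2 = (-1 ± 8.062258)/2, giving (tr M − √Δ)/2 = -4.5311 and (tr M + √Δ)/2 = 3.5311.

Eigenvalues sorted in increasing order: [-4.5311, 3.5311].


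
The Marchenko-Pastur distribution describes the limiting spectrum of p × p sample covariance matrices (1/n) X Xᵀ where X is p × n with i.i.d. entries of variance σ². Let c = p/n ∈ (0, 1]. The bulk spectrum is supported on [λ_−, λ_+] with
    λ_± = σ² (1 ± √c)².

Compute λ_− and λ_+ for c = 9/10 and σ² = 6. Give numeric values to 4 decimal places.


c = 9/10 = 0.900000; √c = 0.948683.
λ_− = σ² (1 − √c)² = 6 · (1 − 0.948683)² = 6 · (0.051317)² = 0.015800.
λ_+ = σ² (1 + √c)² = 6 · (1 + 0.948683)² = 6 · (1.948683)² = 22.784200.

Rounded to 4 decimal places: λ_− ≈ 0.0158, λ_+ ≈ 22.7842.


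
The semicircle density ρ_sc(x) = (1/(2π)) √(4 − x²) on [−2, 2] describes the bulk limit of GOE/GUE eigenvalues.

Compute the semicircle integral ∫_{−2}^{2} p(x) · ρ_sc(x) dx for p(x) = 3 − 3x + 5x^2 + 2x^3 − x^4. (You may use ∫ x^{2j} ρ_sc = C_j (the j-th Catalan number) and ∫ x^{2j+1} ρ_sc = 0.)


Write p(x) = Σ a_i x^i, split into monomials and integrate each against ρ_sc separately.
Using ∫ x^{2j} ρ_sc = C_j = (1/(j+1)) C(2j, j) (Catalan numbers) and ∫ x^{2j+1} ρ_sc = 0 (odd monomials vanish by symmetry):
  i = 0 (even): a_0 · C_{0} = 3 · 1 = 3
  i = 1 (odd): ∫ x^1 ρ_sc = 0 (vanishes)
  i = 2 (even): a_2 · C_{1} = 5 · 1 = 5
  i = 3 (odd): ∫ x^3 ρ_sc = 0 (vanishes)
  i = 4 (even): a_4 · C_{2} = -1 · 2 = -2

Summing the contributions: ∫_{−2}^{2} p(x) ρ_sc(x) dx = 3 + 5 + (-2) = 6.


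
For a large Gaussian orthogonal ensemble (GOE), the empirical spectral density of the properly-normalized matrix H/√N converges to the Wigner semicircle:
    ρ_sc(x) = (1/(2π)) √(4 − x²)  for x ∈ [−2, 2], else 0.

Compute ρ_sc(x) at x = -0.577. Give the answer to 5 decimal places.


ρ_sc(x) = (1/(2π)) √(4 − x²). With x = -0.577:
  4 − x² = 4 − (-0.577)² = 4 − 0.332929 = 3.667071.
  √(4 − x²) = 1.914960.
  1/(2π) = 0.159155.
  ρ_sc(-0.577) = 0.159155 · 1.914960 = 0.304775.

Rounded to 5 decimal places: ρ_sc(-0.577) ≈ 0.30478.


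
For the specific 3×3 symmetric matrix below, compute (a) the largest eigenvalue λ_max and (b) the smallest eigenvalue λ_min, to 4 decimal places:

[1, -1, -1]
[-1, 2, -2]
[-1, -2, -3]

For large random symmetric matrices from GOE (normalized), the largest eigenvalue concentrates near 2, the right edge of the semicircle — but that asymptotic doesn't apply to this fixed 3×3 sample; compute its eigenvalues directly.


Since M is real symmetric, all three eigenvalues are real; they are the roots of det(λI − M) = λ³ − (tr M) λ² + s λ − det M, where s is the sum of the principal 2×2 minors.
tr M = 1 + 2 + (-3) = 0.
s = (1·2 − (-1)²) + (1·(-3) − (-1)²) + (2·(-3) − (-2)²) = 1 + (-4) + (-10) = -13.
det M (expand along row 1) = 1·(-10) − (-1)·1 + (-1)·4 = -13.
Characteristic polynomial: λ³ − 13λ + 13 = 0.
Substitute λ = y + (tr M)/3 = y + 0.000000 to remove the quadratic term: y³ + p·y + q = 0 with p = s − (tr M)²/3 = -13.000000 and q = −2(tr M)³/27 + (tr M)·s/3 − det M = 13.000000.
Three real roots ⇒ use the trigonometric (Viète) form: r = 2√(−p/3) = 4.163332, φ = arccos(3q/(p·r)) = arccos(-0.720577) = 2.375430 rad.
y_k = r·cos(φ/3 − 2πk/3) for k = 0, 1, 2 gives y = 2.924984, 1.103312, -4.028296.
λ_k = y_k + 0.000000 gives λ = 2.9250, 1.1033, -4.0283 (check: the sum is 0.0000 = tr M).

Hence λ_max = 2.9250 and λ_min = -4.0283.


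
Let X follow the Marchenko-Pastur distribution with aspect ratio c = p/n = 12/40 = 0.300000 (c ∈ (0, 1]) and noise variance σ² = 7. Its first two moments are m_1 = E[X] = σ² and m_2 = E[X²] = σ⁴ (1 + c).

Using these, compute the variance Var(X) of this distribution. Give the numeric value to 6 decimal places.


m_1 = E[X] = σ² = 7, so m_1² = 49.
m_2 = E[X²] = σ⁴ (1 + c) = 49 · (1 + 0.300000) = 49 · 1.300000 = 63.700000.
(Note m_2 − m_1² simplifies to c · σ⁴ = 0.300000 · 49.)

Var(X) = m_2 − m_1² = 63.700000 − 49 = 14.700000.


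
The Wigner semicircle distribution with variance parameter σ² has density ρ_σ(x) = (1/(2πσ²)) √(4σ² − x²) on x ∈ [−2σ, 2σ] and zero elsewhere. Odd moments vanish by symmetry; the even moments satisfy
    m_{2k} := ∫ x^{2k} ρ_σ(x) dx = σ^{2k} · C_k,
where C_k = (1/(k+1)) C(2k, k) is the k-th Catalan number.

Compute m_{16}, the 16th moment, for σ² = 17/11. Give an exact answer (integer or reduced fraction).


By the scaled semicircle moment identity, m_{2k} = σ^{2k} · C_k with k = 8.
C_8 = (1/(k+1)) · C(2k, k) = (1/9) · C(16, 8) = (1/9) · 12870 = 1430.
σ^{2k} = (σ²)^k = (17/11)^8 = 6975757441/214358881.

Therefore m_{16} = σ^{16} · C_8 = (6975757441/214358881) · 1430 = 906848467330/19487171.


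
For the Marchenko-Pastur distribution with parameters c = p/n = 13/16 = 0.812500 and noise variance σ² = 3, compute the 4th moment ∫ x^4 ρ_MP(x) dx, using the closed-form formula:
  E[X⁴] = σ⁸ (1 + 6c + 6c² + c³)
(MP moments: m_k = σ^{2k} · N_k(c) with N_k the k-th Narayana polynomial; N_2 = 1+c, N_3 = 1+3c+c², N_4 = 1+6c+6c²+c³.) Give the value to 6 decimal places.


E[X⁴] = σ⁸ (1 + 6c + 6c² + c³) (fourth MP moment). With σ² = 3 (so σ⁸ = 81) and c = 13/16 = 0.812500: E[X⁴] = 81 · (1 + 6·0.812500 + 6·(0.812500)² + (0.812500)³) = 81 · 10.372314.

So E[X^4] = 840.157471.


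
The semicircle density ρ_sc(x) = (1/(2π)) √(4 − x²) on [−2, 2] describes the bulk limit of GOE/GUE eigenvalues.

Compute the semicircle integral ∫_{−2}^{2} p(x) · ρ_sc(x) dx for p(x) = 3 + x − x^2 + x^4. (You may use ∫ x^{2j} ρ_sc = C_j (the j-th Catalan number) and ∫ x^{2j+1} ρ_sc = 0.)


Write p(x) = Σ a_i x^i, split into monomials and integrate each against ρ_sc separately.
Using ∫ x^{2j} ρ_sc = C_j = (1/(j+1)) C(2j, j) (Catalan numbers) and ∫ x^{2j+1} ρ_sc = 0 (odd monomials vanish by symmetry):
  i = 0 (even): a_0 · C_{0} = 3 · 1 = 3
  i = 1 (odd): ∫ x^1 ρ_sc = 0 (vanishes)
  i = 2 (even): a_2 · C_{1} = -1 · 1 = -1
  i = 4 (even): a_4 · C_{2} = 1 · 2 = 2

Summing the contributions: ∫_{−2}^{2} p(x) ρ_sc(x) dx = 3 + (-1) + 2 = 4.


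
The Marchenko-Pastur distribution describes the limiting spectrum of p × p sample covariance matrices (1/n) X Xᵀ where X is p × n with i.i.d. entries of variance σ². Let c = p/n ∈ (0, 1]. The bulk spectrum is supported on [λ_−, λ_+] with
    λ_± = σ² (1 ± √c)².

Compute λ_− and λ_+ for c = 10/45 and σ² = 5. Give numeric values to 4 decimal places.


c = 10/45 = 0.222222; √c = 0.471405.
λ_− = σ² (1 − √c)² = 5 · (1 − 0.471405)² = 5 · (0.528595)² = 1.397066.
λ_+ = σ² (1 + √c)² = 5 · (1 + 0.471405)² = 5 · (1.471405)² = 10.825156.

Rounded to 4 decimal places: λ_− ≈ 1.3971, λ_+ ≈ 10.8252.


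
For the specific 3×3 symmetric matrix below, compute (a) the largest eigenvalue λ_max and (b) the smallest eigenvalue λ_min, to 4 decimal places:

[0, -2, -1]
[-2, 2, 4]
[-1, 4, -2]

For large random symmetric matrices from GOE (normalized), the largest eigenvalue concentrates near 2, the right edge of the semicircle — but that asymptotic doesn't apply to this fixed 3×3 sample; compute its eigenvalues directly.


Since M is real symmetric, all three eigenvalues are real; they are the roots of det(λI − M) = λ³ − (tr M) λ² + s λ − det M, where s is the sum of the principal 2×2 minors.
tr M = 0 + 2 + (-2) = 0.
s = (0·2 − (-2)²) + (0·(-2) − (-1)²) + (2·(-2) − 4²) = -4 + (-1) + (-20) = -25.
det M (expand along row 1) = 0·(-20) − (-2)·8 + (-1)·(-6) = 22.
Characteristic polynomial: λ³ − 25λ − 22 = 0.
Substitute λ = y + (tr M)/3 = y + 0.000000 to remove the quadratic term: y³ + p·y + q = 0 with p = s − (tr M)²/3 = -25.000000 and q = −2(tr M)³/27 + (tr M)·s/3 − det M = -22.000000.
Three real roots ⇒ use the trigonometric (Viète) form: r = 2√(−p/3) = 5.773503, φ = arccos(3q/(p·r)) = arccos(0.457261) = 1.095883 rad.
y_k = r·cos(φ/3 − 2πk/3) for k = 0, 1, 2 gives y = 5.392559, -0.910159, -4.482401.
λ_k = y_k + 0.000000 gives λ = 5.3926, -0.9102, -4.4824 (check: the sum is 0.0000 = tr M).

Hence λ_max = 5.3926 and λ_min = -4.4824.


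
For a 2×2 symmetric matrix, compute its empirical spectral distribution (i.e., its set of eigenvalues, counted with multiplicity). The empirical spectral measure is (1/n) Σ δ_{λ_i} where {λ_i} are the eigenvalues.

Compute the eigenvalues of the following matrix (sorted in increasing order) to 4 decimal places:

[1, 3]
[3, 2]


Since M is real symmetric, both eigenvalues are real; they are the roots of det(λI − M) = λ² − (tr M) λ + det M.
tr M = 1 + 2 = 3.
det M = 1·2 − 3² = 2 − 9 = -7.
Characteristic polynomial: λ² − 3λ − 7 = 0.
Discriminant Δ = (tr M)² − 4·det M = 9 − (-28) = 37; √Δ = 6.082763.
λ = (tr M ± √Δ)/2 = (3 ± 6.082763)/2, giving (tr M − √Δ)/2 = -1.5414 and (tr M + √Δ)/2 = 4.5414.

Eigenvalues sorted in increasing order: [-1.5414, 4.5414].


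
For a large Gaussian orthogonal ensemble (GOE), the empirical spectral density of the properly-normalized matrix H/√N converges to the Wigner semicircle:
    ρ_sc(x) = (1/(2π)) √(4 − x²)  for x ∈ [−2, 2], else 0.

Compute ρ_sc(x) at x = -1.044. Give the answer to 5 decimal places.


ρ_sc(x) = (1/(2π)) √(4 − x²). With x = -1.044:
  4 − x² = 4 − (-1.044)² = 4 − 1.089936 = 2.910064.
  √(4 − x²) = 1.705891.
  1/(2π) = 0.159155.
  ρ_sc(-1.044) = 0.159155 · 1.705891 = 0.271501.

Rounded to 5 decimal places: ρ_sc(-1.044) ≈ 0.27150.


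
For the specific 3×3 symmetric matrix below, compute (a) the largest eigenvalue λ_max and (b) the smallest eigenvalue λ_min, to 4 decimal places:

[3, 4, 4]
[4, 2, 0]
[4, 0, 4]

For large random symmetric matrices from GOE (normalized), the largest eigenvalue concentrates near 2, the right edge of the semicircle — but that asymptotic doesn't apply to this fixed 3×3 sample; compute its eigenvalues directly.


Since M is real symmetric, all three eigenvalues are real; they are the roots of det(λI − M) = λ³ − (tr M) λ² + s λ − det M, where s is the sum of the principal 2×2 minors.
tr M = 3 + 2 + 4 = 9.
s = (3·2 − 4²) + (3·4 − 4²) + (2·4 − 0²) = -10 + (-4) + 8 = -6.
det M (expand along row 1) = 3·8 − 4·16 + 4·(-8) = -72.
Characteristic polynomial: λ³ − 9λ² − 6λ + 72 = 0.
Substitute λ = y + (tr M)/3 = y + 3.000000 to remove the quadratic term: y³ + p·y + q = 0 with p = s − (tr M)²/3 = -33.000000 and q = −2(tr M)³/27 + (tr M)·s/3 − det M = 0.000000.
Three real roots ⇒ use the trigonometric (Viète) form: r = 2√(−p/3) = 6.633250, φ = arccos(3q/(p·r)) = arccos(0.000000) = 1.570796 rad.
y_k = r·cos(φ/3 − 2πk/3) for k = 0, 1, 2 gives y = 5.744563, 0.000000, -5.744563.
λ_k = y_k + 3.000000 gives λ = 8.7446, 3.0000, -2.7446 (check: the sum is 9.0000 = tr M).

Hence λ_max = 8.7446 and λ_min = -2.7446.


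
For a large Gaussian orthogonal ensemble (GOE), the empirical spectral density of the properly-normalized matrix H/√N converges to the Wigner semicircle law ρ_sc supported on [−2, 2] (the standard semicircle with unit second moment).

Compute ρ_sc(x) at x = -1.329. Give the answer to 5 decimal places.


ρ_sc(x) = (1/(2π)) √(4 − x²). With x = -1.329:
  4 − x² = 4 − (-1.329)² = 4 − 1.766241 = 2.233759.
  √(4 − x²) = 1.494577.
  1/(2π) = 0.159155.
  ρ_sc(-1.329) = 0.159155 · 1.494577 = 0.237869.

Rounded to 5 decimal places: ρ_sc(-1.329) ≈ 0.23787.


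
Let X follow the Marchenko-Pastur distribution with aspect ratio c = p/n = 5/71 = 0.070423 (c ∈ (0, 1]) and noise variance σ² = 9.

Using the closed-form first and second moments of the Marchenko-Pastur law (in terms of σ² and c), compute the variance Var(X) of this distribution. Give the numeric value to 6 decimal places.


Recall the MP moments m_1 = E[X] = σ² and m_2 = E[X²] = σ⁴ (1 + c).
m_1 = E[X] = σ² = 9, so m_1² = 81.
m_2 = E[X²] = σ⁴ (1 + c) = 81 · (1 + 0.070423) = 81 · 1.070423 = 86.704225.
(Note m_2 − m_1² simplifies to c · σ⁴ = 0.070423 · 81.)

Var(X) = m_2 − m_1² = 86.704225 − 81 = 5.704225.


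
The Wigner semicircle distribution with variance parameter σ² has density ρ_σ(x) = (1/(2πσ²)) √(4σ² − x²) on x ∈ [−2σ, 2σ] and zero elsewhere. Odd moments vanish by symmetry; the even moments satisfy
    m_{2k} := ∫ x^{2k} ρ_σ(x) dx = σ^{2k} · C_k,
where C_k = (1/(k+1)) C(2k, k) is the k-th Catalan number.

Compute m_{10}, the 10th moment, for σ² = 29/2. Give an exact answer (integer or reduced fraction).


By the scaled semicircle moment identity, m_{2k} = σ^{2k} · C_k with k = 5.
C_5 = (1/(k+1)) · C(2k, k) = (1/6) · C(10, 5) = (1/6) · 252 = 42.
σ^{2k} = (σ²)^k = (29/2)^5 = 20511149/32.

Therefore m_{10} = σ^{10} · C_5 = (20511149/32) · 42 = 430734129/16.


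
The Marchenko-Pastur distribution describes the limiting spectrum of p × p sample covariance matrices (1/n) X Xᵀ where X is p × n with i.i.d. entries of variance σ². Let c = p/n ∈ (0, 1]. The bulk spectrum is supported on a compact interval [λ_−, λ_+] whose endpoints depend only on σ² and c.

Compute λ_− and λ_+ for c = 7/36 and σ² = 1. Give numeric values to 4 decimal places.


c = 7/36 = 0.194444; √c = 0.440959.
λ_− = σ² (1 − √c)² = 1 · (1 − 0.440959)² = 1 · (0.559041)² = 0.312527.
λ_+ = σ² (1 + √c)² = 1 · (1 + 0.440959)² = 1 · (1.440959)² = 2.076362.

Rounded to 4 decimal places: λ_− ≈ 0.3125, λ_+ ≈ 2.0764.


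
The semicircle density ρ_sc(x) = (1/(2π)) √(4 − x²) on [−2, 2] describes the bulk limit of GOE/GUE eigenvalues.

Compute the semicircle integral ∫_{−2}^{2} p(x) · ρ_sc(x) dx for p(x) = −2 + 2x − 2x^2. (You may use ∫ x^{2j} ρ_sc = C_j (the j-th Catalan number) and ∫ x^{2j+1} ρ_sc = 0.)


Write p(x) = Σ a_i x^i, split into monomials and integrate each against ρ_sc separately.
Using ∫ x^{2j} ρ_sc = C_j = (1/(j+1)) C(2j, j) (Catalan numbers) and ∫ x^{2j+1} ρ_sc = 0 (odd monomials vanish by symmetry):
  i = 0 (even): a_0 · C_{0} = -2 · 1 = -2
  i = 1 (odd): ∫ x^1 ρ_sc = 0 (vanishes)
  i = 2 (even): a_2 · C_{1} = -2 · 1 = -2

Summing the contributions: ∫_{−2}^{2} p(x) ρ_sc(x) dx = (-2) + (-2) = -4.


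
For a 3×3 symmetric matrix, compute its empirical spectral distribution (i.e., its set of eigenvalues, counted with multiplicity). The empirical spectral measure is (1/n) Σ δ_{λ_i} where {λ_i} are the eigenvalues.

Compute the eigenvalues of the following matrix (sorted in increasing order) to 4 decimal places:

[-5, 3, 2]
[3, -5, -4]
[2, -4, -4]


Since M is real symmetric, all three eigenvalues are real; they are the roots of det(λI − M) = λ³ − (tr M) λ² + s λ − det M, where s is the sum of the principal 2×2 minors.
tr M = -5 + (-5) + (-4) = -14.
s = ((-5)·(-5) − 3²) + ((-5)·(-4) − 2²) + ((-5)·(-4) − (-4)²) = 16 + 16 + 4 = 36.
det M (expand along row 1) = (-5)·4 − 3·(-4) + 2·(-2) = -12.
Characteristic polynomial: λ³ + 14λ² + 36λ + 12 = 0.
Substitute λ = y + (tr M)/3 = y − 4.666667 to remove the quadratic term: y³ + p·y + q = 0 with p = s − (tr M)²/3 = -29.333333 and q = −2(tr M)³/27 + (tr M)·s/3 − det M = 47.259259.
Three real roots ⇒ use the trigonometric (Viète) form: r = 2√(−p/3) = 6.253888, φ = arccos(3q/(p·r)) = arccos(-0.772853) = 2.454120 rad.
y_k = r·cos(φ/3 − 2πk/3) for k = 0, 1, 2 gives y = 4.275488, 1.814911, -6.090399.
λ_k = y_k − 4.666667 gives λ = -0.3912, -2.8518, -10.7571 (check: the sum is -14.0000 = tr M).

Eigenvalues sorted in increasing order: [-10.7571, -2.8518, -0.3912].


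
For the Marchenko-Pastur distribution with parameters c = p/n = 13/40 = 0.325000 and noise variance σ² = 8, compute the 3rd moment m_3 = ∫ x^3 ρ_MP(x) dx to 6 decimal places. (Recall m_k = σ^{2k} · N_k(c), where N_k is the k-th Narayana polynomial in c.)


E[X³] = σ⁶ (1 + 3c + c²) (third MP moment). With σ² = 8 (so σ⁶ = 512) and c = 13/40 = 0.325000: E[X³] = 512 · (1 + 3·0.325000 + (0.325000)²) = 512 · 2.080625.

So E[X^3] = 1065.280000.


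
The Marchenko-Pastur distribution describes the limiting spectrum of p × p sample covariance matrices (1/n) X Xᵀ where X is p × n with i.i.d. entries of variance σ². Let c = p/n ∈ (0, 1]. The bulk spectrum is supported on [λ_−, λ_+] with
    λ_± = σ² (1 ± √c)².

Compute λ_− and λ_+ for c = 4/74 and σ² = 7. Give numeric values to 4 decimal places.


c = 4/74 = 0.054054; √c = 0.232495.
λ_− = σ² (1 − √c)² = 7 · (1 − 0.232495)² = 7 · (0.767505)² = 4.123444.
λ_+ = σ² (1 + √c)² = 7 · (1 + 0.232495)² = 7 · (1.232495)² = 10.633312.

Rounded to 4 decimal places: λ_− ≈ 4.1234, λ_+ ≈ 10.6333.


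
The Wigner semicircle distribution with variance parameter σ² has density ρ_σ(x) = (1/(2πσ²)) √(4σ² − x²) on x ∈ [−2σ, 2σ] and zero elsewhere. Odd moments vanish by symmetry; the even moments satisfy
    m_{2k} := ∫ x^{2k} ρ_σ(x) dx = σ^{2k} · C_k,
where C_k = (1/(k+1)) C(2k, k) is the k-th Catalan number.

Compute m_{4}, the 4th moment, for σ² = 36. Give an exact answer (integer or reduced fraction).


By the scaled semicircle moment identity, m_{2k} = σ^{2k} · C_k with k = 2.
C_2 = (1/(k+1)) · C(2k, k) = (1/3) · C(4, 2) = (1/3) · 6 = 2.
σ^{2k} = (σ²)^k = (36)^2 = 1296.

Therefore m_{4} = σ^{4} · C_2 = 1296 · 2 = 2592.


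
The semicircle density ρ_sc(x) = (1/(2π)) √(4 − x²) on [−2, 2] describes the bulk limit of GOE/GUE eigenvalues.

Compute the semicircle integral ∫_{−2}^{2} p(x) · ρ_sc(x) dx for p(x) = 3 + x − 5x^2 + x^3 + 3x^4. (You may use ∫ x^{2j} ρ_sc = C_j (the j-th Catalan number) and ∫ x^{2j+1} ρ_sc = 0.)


Write p(x) = Σ a_i x^i, split into monomials and integrate each against ρ_sc separately.
Using ∫ x^{2j} ρ_sc = C_j = (1/(j+1)) C(2j, j) (Catalan numbers) and ∫ x^{2j+1} ρ_sc = 0 (odd monomials vanish by symmetry):
  i = 0 (even): a_0 · C_{0} = 3 · 1 = 3
  i = 1 (odd): ∫ x^1 ρ_sc = 0 (vanishes)
  i = 2 (even): a_2 · C_{1} = -5 · 1 = -5
  i = 3 (odd): ∫ x^3 ρ_sc = 0 (vanishes)
  i = 4 (even): a_4 · C_{2} = 3 · 2 = 6

Summing the contributions: ∫_{−2}^{2} p(x) ρ_sc(x) dx = 3 + (-5) + 6 = 4.


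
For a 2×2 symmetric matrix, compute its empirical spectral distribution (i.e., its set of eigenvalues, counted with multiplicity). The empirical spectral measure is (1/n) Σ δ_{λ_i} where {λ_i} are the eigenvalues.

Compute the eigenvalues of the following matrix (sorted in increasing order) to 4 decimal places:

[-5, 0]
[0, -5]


Since M is real symmetric, both eigenvalues are real; they are the roots of det(λI − M) = λ² − (tr M) λ + det M.
tr M = -5 + (-5) = -10.
det M = (-5)·(-5) − 0² = 25 − 0 = 25.
Characteristic polynomial: λ² + 10λ + 25 = 0.
Discriminant Δ = (tr M)² − 4·det M = 100 − 100 = 0; √Δ = 0.000000.
λ = (tr M ± √Δ)/2 = (-10 ± 0.000000)/2, giving (tr M − √Δ)/2 = -5.0000 and (tr M + √Δ)/2 = -5.0000.

Eigenvalues sorted in increasing order: [-5.0000, -5.0000].


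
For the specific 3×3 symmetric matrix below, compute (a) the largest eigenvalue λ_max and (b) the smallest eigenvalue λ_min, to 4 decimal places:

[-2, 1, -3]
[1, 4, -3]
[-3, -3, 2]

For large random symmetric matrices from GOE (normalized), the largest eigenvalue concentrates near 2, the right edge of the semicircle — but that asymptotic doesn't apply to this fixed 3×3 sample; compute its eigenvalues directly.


Since M is real symmetric, all three eigenvalues are real; they are the roots of det(λI − M) = λ³ − (tr M) λ² + s λ − det M, where s is the sum of the principal 2×2 minors.
tr M = -2 + 4 + 2 = 4.
s = ((-2)·4 − 1²) + ((-2)·2 − (-3)²) + (4·2 − (-3)²) = -9 + (-13) + (-1) = -23.
det M (expand along row 1) = (-2)·(-1) − 1·(-7) + (-3)·9 = -18.
Characteristic polynomial: λ³ − 4λ² − 23λ + 18 = 0.
Substitute λ = y + (tr M)/3 = y + 1.333333 to remove the quadratic term: y³ + p·y + q = 0 with p = s − (tr M)²/3 = -28.333333 and q = −2(tr M)³/27 + (tr M)·s/3 − det M = -17.407407.
Three real roots ⇒ use the trigonometric (Viète) form: r = 2√(−p/3) = 6.146363, φ = arccos(3q/(p·r)) = arccos(0.299874) = 1.266235 rad.
y_k = r·cos(φ/3 − 2πk/3) for k = 0, 1, 2 gives y = 5.606955, -0.622910, -4.984045.
λ_k = y_k + 1.333333 gives λ = 6.9403, 0.7104, -3.6507 (check: the sum is 4.0000 = tr M).

Hence λ_max = 6.9403 and λ_min = -3.6507.


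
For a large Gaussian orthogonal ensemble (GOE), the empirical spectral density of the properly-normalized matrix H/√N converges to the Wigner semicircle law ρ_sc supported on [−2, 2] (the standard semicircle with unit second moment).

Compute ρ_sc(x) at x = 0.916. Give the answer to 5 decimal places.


ρ_sc(x) = (1/(2π)) √(4 − x²). With x = 0.916:
  4 − x² = 4 − (0.916)² = 4 − 0.839056 = 3.160944.
  √(4 − x²) = 1.777904.
  1/(2π) = 0.159155.
  ρ_sc(0.916) = 0.159155 · 1.777904 = 0.282962.

Rounded to 5 decimal places: ρ_sc(0.916) ≈ 0.28296.


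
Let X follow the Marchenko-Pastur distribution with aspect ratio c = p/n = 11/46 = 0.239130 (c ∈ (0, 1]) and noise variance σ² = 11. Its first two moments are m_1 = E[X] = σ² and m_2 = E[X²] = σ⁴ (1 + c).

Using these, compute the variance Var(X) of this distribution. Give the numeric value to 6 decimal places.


m_1 = E[X] = σ² = 11, so m_1² = 121.
m_2 = E[X²] = σ⁴ (1 + c) = 121 · (1 + 0.239130) = 121 · 1.239130 = 149.934783.
(Note m_2 − m_1² simplifies to c · σ⁴ = 0.239130 · 121.)

Var(X) = m_2 − m_1² = 149.934783 − 121 = 28.934783.


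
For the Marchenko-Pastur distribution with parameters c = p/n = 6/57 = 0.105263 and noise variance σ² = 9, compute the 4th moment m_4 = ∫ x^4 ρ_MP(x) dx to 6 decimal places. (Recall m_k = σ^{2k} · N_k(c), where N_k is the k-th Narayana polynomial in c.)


E[X⁴] = σ⁸ (1 + 6c + 6c² + c³) (fourth MP moment). With σ² = 9 (so σ⁸ = 6561) and c = 6/57 = 0.105263: E[X⁴] = 6561 · (1 + 6·0.105263 + 6·(0.105263)² + (0.105263)³) = 6561 · 1.699227.

So E[X^4] = 11148.630267.


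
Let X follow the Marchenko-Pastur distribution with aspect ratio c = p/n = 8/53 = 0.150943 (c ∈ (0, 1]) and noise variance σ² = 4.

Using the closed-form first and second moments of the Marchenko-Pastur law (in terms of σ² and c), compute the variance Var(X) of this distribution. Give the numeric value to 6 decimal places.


Recall the MP moments m_1 = E[X] = σ² and m_2 = E[X²] = σ⁴ (1 + c).
m_1 = E[X] = σ² = 4, so m_1² = 16.
m_2 = E[X²] = σ⁴ (1 + c) = 16 · (1 + 0.150943) = 16 · 1.150943 = 18.415094.
(Note m_2 − m_1² simplifies to c · σ⁴ = 0.150943 · 16.)

Var(X) = m_2 − m_1² = 18.415094 − 16 = 2.415094.


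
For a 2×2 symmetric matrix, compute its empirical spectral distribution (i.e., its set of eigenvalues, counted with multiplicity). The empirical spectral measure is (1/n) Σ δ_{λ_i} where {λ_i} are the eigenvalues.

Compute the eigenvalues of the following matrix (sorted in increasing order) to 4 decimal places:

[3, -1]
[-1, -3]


Since M is real symmetric, both eigenvalues are real; they are the roots of det(λI − M) = λ² − (tr M) λ + det M.
tr M = 3 + (-3) = 0.
det M = 3·(-3) − (-1)² = -9 − 1 = -10.
Characteristic polynomial: λ² − 10 = 0.
Discriminant Δ = (tr M)² − 4·det M = 0 − (-40) = 40; √Δ = 6.324555.
λ = (tr M ± √Δ)/2 = (0 ± 6.324555)/2, giving (tr M − √Δ)/2 = -3.1623 and (tr M + √Δ)/2 = 3.1623.

Eigenvalues sorted in increasing order: [-3.1623, 3.1623].


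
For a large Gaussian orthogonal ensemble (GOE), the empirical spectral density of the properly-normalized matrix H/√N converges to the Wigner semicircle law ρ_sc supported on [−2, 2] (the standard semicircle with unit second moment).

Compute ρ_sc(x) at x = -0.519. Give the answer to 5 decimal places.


ρ_sc(x) = (1/(2π)) √(4 − x²). With x = -0.519:
  4 − x² = 4 − (-0.519)² = 4 − 0.269361 = 3.730639.
  √(4 − x²) = 1.931486.
  1/(2π) = 0.159155.
  ρ_sc(-0.519) = 0.159155 · 1.931486 = 0.307406.

Rounded to 5 decimal places: ρ_sc(-0.519) ≈ 0.30741.


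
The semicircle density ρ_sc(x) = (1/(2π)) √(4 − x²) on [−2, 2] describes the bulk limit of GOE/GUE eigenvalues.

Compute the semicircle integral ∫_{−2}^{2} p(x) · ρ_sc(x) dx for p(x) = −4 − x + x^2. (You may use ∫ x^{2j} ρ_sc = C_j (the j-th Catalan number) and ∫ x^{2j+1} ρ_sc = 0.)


Write p(x) = Σ a_i x^i, split into monomials and integrate each against ρ_sc separately.
Using ∫ x^{2j} ρ_sc = C_j = (1/(j+1)) C(2j, j) (Catalan numbers) and ∫ x^{2j+1} ρ_sc = 0 (odd monomials vanish by symmetry):
  i = 0 (even): a_0 · C_{0} = -4 · 1 = -4
  i = 1 (odd): ∫ x^1 ρ_sc = 0 (vanishes)
  i = 2 (even): a_2 · C_{1} = 1 · 1 = 1

Summing the contributions: ∫_{−2}^{2} p(x) ρ_sc(x) dx = (-4) + 1 = -3.


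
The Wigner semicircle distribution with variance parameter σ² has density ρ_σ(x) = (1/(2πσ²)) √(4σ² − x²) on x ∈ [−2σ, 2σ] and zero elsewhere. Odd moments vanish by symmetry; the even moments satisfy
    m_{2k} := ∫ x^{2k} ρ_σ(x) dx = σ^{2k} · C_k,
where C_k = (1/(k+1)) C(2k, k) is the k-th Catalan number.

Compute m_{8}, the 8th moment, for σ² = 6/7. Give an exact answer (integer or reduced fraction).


By the scaled semicircle moment identity, m_{2k} = σ^{2k} · C_k with k = 4.
C_4 = (1/(k+1)) · C(2k, k) = (1/5) · C(8, 4) = (1/5) · 70 = 14.
σ^{2k} = (σ²)^k = (6/7)^4 = 1296/2401.

Therefore m_{8} = σ^{8} · C_4 = (1296/2401) · 14 = 2592/343.


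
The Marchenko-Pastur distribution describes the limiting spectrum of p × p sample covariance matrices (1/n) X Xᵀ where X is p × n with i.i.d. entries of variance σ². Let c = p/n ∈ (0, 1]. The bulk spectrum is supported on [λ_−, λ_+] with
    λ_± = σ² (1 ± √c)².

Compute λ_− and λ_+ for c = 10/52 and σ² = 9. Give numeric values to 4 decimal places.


c = 10/52 = 0.192308; √c = 0.438529.
λ_− = σ² (1 − √c)² = 9 · (1 − 0.438529)² = 9 · (0.561471)² = 2.837247.
λ_+ = σ² (1 + √c)² = 9 · (1 + 0.438529)² = 9 · (1.438529)² = 18.624291.

Rounded to 4 decimal places: λ_− ≈ 2.8372, λ_+ ≈ 18.6243.


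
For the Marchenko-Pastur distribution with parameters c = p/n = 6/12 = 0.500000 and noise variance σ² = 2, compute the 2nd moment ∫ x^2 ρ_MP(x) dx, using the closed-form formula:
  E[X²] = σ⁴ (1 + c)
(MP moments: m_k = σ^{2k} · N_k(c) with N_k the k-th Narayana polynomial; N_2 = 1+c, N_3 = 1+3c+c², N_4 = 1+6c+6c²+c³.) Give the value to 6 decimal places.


E[X²] = σ⁴ (1 + c) (second MP moment). With σ² = 2 (so σ⁴ = 4) and c = 6/12 = 0.500000: E[X²] = 4 · (1 + 0.500000) = 4 · 1.500000.

So E[X^2] = 6.000000.


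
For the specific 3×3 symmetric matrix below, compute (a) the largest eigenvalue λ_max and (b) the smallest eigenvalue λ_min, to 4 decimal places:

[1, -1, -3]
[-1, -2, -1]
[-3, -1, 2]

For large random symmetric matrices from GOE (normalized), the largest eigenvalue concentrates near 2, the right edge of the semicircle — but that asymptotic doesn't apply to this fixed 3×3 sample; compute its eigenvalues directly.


Since M is real symmetric, all three eigenvalues are real; they are the roots of det(λI − M) = λ³ − (tr M) λ² + s λ − det M, where s is the sum of the principal 2×2 minors.
tr M = 1 + (-2) + 2 = 1.
s = (1·(-2) − (-1)²) + (1·2 − (-3)²) + ((-2)·2 − (-1)²) = -3 + (-7) + (-5) = -15.
det M (expand along row 1) = 1·(-5) − (-1)·(-5) + (-3)·(-5) = 5.
Characteristic polynomial: λ³ − λ² − 15λ − 5 = 0.
Substitute λ = y + (tr M)/3 = y + 0.333333 to remove the quadratic term: y³ + p·y + q = 0 with p = s − (tr M)²/3 = -15.333333 and q = −2(tr M)³/27 + (tr M)·s/3 − det M = -10.074074.
Three real roots ⇒ use the trigonometric (Viète) form: r = 2√(−p/3) = 4.521553, φ = arccos(3q/(p·r)) = arccos(0.435915) = 1.119741 rad.
y_k = r·cos(φ/3 − 2πk/3) for k = 0, 1, 2 gives y = 4.210236, -0.677265, -3.532972.
λ_k = y_k + 0.333333 gives λ = 4.5436, -0.3439, -3.1996 (check: the sum is 1.0000 = tr M).

Hence λ_max = 4.5436 and λ_min = -3.1996.


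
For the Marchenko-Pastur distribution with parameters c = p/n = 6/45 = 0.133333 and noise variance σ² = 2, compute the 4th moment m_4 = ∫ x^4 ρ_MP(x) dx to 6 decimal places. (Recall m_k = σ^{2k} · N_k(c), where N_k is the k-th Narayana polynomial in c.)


E[X⁴] = σ⁸ (1 + 6c + 6c² + c³) (fourth MP moment). With σ² = 2 (so σ⁸ = 16) and c = 6/45 = 0.133333: E[X⁴] = 16 · (1 + 6·0.133333 + 6·(0.133333)² + (0.133333)³) = 16 · 1.909037.

So E[X^4] = 30.544593.


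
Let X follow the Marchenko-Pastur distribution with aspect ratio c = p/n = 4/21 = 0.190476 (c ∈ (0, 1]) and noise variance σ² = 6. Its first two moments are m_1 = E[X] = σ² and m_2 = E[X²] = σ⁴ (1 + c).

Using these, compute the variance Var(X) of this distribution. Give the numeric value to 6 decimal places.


m_1 = E[X] = σ² = 6, so m_1² = 36.
m_2 = E[X²] = σ⁴ (1 + c) = 36 · (1 + 0.190476) = 36 · 1.190476 = 42.857143.
(Note m_2 − m_1² simplifies to c · σ⁴ = 0.190476 · 36.)

Var(X) = m_2 − m_1² = 42.857143 − 36 = 6.857143.


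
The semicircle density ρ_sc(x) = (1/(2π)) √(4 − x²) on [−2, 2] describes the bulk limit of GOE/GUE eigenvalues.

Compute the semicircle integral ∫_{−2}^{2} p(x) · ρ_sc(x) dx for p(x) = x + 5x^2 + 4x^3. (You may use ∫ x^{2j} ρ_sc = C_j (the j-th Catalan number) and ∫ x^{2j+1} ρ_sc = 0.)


Write p(x) = Σ a_i x^i, split into monomials and integrate each against ρ_sc separately.
Using ∫ x^{2j} ρ_sc = C_j = (1/(j+1)) C(2j, j) (Catalan numbers) and ∫ x^{2j+1} ρ_sc = 0 (odd monomials vanish by symmetry):
  i = 1 (odd): ∫ x^1 ρ_sc = 0 (vanishes)
  i = 2 (even): a_2 · C_{1} = 5 · 1 = 5
  i = 3 (odd): ∫ x^3 ρ_sc = 0 (vanishes)

Summing the contributions: ∫_{−2}^{2} p(x) ρ_sc(x) dx = 5.
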